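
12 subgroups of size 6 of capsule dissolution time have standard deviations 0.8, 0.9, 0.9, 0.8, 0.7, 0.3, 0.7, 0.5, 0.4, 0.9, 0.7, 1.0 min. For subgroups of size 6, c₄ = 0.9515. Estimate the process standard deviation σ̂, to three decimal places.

s̄ = (0.8 + 0.9 + 0.9 + 0.8 + 0.7 + 0.3 + 0.7 + 0.5 + 0.4 + 0.9 + 0.7 + 1.0) / 12 = 0.7167
σ̂ = s̄ / c₄ = 0.7167 / 0.9515 = 0.7532

0.753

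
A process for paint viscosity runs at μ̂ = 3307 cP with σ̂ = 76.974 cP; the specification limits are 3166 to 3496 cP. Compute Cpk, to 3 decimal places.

0.611

Cpu = (USL − μ̂) / (3σ̂) = (3496 − 3307) / (3 × 76.974) = 0.8185; Cpl = (μ̂ − LSL) / (3σ̂) = (3307 − 3166) / (3 × 76.974) = 0.6106; Cpk = min(Cpu, Cpl) = 0.6106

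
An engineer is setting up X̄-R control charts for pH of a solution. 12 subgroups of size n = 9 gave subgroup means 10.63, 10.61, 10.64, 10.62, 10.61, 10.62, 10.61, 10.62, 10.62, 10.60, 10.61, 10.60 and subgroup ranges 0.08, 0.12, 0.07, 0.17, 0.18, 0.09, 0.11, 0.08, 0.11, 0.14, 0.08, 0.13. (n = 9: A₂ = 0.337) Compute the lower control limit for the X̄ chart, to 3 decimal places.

10.578

X̄̄ = (10.63 + 10.61 + 10.64 + 10.62 + 10.61 + 10.62 + 10.61 + 10.62 + 10.62 + 10.60 + 10.61 + 10.60) / 12 = 127.3900 / 12 = 10.6158
R̄ = (0.08 + 0.12 + 0.07 + 0.17 + 0.18 + 0.09 + 0.11 + 0.08 + 0.11 + 0.14 + 0.08 + 0.13) / 12 = 1.3600 / 12 = 0.1133
LCL = X̄̄ − A₂·R̄ = 10.6158 − 0.337 × 0.1133 = 10.5776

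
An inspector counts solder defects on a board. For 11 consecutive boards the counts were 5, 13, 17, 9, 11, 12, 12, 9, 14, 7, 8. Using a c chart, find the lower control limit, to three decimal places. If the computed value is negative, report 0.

0.852

c̄ = (5 + 13 + 17 + 9 + 11 + 12 + 12 + 9 + 14 + 7 + 8) / 11 = 117 / 11 = 10.6364
LCL = c̄ − 3√c̄ = 10.6364 − 3 × 3.2613 = 0.8523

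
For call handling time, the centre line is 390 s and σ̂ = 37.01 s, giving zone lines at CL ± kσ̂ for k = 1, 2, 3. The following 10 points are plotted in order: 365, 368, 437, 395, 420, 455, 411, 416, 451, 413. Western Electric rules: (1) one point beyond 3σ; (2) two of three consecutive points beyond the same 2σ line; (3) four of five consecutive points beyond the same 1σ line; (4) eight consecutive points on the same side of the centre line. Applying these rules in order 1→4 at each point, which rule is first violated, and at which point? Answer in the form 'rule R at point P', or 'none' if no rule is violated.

rule 4 at point 10

Zone of each point (C = within 1σ̂, B = 1σ̂–2σ̂, A = 2σ̂–3σ̂, * = beyond 3σ̂; sign = side of CL): 1:-C, 2:-C, 3:+B, 4:+C, 5:+C, 6:+B, 7:+C, 8:+C, 9:+B, 10:+C
Rule 4 (eight consecutive points on the same side of the centre line) is satisfied at point 10.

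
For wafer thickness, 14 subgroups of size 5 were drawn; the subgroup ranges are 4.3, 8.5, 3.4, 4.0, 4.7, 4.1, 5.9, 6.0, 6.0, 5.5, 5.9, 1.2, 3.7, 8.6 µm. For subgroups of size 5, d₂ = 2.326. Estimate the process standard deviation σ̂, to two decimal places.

2.20

R̄ = (4.3 + 8.5 + 3.4 + 4.0 + 4.7 + 4.1 + 5.9 + 6.0 + 6.0 + 5.5 + 5.9 + 1.2 + 3.7 + 8.6) / 14 = 5.1286
σ̂ = R̄ / d₂ = 5.1286 / 2.326 = 2.2049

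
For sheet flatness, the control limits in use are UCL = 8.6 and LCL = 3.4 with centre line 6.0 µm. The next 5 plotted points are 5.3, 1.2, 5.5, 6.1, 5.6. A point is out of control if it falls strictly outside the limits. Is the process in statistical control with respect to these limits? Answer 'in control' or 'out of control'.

Compare each point to [3.4, 8.6]: sample 2 = 1.2 < LCL.

out of control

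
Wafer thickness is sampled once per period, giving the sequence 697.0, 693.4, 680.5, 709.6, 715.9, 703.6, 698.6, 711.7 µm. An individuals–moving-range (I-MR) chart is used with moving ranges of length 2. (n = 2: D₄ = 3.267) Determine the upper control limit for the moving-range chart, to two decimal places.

Moving ranges: 3.6, 12.9, 29.1, 6.3, 12.3, 5.0, 13.1; M̄R̄ = 82.3000 / 7 = 11.7571
UCL_MR = D₄·M̄R̄ = 3.267 × 11.7571 = 38.4106

38.41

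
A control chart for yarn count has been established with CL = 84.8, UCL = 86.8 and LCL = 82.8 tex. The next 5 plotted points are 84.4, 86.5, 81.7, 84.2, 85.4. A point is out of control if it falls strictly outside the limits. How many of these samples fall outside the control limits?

Compare each point to [82.8, 86.8]: sample 3 = 81.7 < LCL.

1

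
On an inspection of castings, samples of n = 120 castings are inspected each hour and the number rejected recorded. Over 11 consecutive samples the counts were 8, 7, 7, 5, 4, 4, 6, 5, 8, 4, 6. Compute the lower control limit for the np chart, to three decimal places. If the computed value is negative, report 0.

0.000

p̄ = Σdᵢ / (k·n) = 64 / (11 × 120) = 0.04848
LCL = np̄ − 3·√(np̄(1−p̄)) = 5.8182 − 3 × 2.3529 = -1.2405 → 0 (negative, so LCL = 0)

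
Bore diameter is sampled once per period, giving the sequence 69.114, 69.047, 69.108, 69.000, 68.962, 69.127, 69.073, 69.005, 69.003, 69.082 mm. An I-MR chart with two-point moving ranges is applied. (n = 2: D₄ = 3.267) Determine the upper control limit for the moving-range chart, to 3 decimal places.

0.233

Moving ranges: 0.067, 0.061, 0.108, 0.038, 0.165, 0.054, 0.068, 0.002, 0.079; M̄R̄ = 0.6420 / 9 = 0.0713
UCL_MR = D₄·M̄R̄ = 3.267 × 0.0713 = 0.2330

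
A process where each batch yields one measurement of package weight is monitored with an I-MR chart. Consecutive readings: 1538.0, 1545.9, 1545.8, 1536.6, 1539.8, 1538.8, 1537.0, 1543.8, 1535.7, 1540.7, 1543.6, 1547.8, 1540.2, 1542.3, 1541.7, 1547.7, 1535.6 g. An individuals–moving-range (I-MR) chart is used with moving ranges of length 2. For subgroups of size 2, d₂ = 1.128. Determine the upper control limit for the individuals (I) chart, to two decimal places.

X̄ = (1538.0 + 1545.9 + 1545.8 + 1536.6 + 1539.8 + 1538.8 + 1537.0 + 1543.8 + 1535.7 + 1540.7 + 1543.6 + 1547.8 + 1540.2 + 1542.3 + 1541.7 + 1547.7 + 1535.6) / 17 = 1541.2353
Moving ranges: 7.9, 0.1, 9.2, 3.2, 1.0, 1.8, 6.8, 8.1, 5.0, 2.9, 4.2, 7.6, 2.1, 0.6, 6.0, 12.1; M̄R̄ = 78.6000 / 16 = 4.9125
UCL = X̄ + 3·M̄R̄/d₂ = 1541.2353 + 3 × 4.9125 / 1.128 = 1554.3005

1554.30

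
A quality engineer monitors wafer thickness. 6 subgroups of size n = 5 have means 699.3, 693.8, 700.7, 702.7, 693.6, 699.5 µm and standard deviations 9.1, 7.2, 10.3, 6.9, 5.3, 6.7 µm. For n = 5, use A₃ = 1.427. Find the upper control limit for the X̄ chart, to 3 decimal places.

709.088

X̄̄ = (699.3 + 693.8 + 700.7 + 702.7 + 693.6 + 699.5) / 6 = 698.2667
s̄ = (9.1 + 7.2 + 10.3 + 6.9 + 5.3 + 6.7) / 6 = 7.5833
UCL = X̄̄ + A₃·s̄ = 698.2667 + 1.427 × 7.5833 = 709.0881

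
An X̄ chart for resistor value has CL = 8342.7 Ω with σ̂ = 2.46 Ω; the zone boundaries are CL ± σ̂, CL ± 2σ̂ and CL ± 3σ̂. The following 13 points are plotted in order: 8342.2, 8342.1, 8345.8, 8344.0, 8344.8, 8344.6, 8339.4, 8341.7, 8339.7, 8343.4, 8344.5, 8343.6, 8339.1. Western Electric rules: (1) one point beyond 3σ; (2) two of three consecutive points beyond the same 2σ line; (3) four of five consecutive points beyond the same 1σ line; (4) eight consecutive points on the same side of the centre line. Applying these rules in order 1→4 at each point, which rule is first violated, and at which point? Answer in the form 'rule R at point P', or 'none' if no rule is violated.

Zone of each point (C = within 1σ̂, B = 1σ̂–2σ̂, A = 2σ̂–3σ̂, * = beyond 3σ̂; sign = side of CL): 1:-C, 2:-C, 3:+B, 4:+C, 5:+C, 6:+C, 7:-B, 8:-C, 9:-B, 10:+C, 11:+C, 12:+C, 13:-B
No rule fires across all 13 points.

none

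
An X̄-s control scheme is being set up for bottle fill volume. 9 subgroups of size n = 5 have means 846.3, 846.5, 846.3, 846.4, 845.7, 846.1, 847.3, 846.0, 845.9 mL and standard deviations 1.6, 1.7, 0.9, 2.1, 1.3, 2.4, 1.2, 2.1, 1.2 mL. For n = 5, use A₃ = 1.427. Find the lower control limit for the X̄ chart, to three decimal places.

X̄̄ = (846.3 + 846.5 + 846.3 + 846.4 + 845.7 + 846.1 + 847.3 + 846.0 + 845.9) / 9 = 846.2778
s̄ = (1.6 + 1.7 + 0.9 + 2.1 + 1.3 + 2.4 + 1.2 + 2.1 + 1.2) / 9 = 1.6111
LCL = X̄̄ − A₃·s̄ = 846.2778 − 1.427 × 1.6111 = 843.9787

843.979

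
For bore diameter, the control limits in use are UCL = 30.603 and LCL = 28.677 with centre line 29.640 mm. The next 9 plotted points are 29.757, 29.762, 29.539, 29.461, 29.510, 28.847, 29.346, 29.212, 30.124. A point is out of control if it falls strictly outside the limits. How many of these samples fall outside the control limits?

All 9 points lie within [28.677, 30.603].

0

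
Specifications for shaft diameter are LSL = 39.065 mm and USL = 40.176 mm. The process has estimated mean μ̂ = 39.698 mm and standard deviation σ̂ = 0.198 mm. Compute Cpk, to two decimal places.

Cpu = (USL − μ̂) / (3σ̂) = (40.176 − 39.698) / (3 × 0.198) = 0.8047; Cpl = (μ̂ − LSL) / (3σ̂) = (39.698 − 39.065) / (3 × 0.198) = 1.0657; Cpk = min(Cpu, Cpl) = 0.8047

0.80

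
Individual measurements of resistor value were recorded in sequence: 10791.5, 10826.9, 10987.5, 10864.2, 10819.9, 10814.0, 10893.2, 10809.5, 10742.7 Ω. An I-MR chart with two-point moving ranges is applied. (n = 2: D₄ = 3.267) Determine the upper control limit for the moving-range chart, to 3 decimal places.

244.698

Moving ranges: 35.4, 160.6, 123.3, 44.3, 5.9, 79.2, 83.7, 66.8; M̄R̄ = 599.2000 / 8 = 74.9000
UCL_MR = D₄·M̄R̄ = 3.267 × 74.9000 = 244.6983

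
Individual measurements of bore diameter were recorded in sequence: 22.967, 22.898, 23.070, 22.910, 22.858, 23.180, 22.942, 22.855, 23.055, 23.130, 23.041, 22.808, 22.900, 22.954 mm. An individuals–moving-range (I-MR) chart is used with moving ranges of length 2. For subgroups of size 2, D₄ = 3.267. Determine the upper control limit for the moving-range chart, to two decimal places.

0.46

Moving ranges: 0.069, 0.172, 0.160, 0.052, 0.322, 0.238, 0.087, 0.200, 0.075, 0.089, 0.233, 0.092, 0.054; M̄R̄ = 1.8430 / 13 = 0.1418
UCL_MR = D₄·M̄R̄ = 3.267 × 0.1418 = 0.4632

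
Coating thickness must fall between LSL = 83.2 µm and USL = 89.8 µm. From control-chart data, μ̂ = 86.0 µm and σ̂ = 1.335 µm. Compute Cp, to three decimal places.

0.824

Cp = (USL − LSL) / (6σ̂) = (89.8 − 83.2) / (6 × 1.335) = 6.6000 / 8.0100 = 0.8240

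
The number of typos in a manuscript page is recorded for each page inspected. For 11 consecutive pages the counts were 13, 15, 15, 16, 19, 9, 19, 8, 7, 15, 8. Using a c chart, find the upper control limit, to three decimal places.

23.945

c̄ = (13 + 15 + 15 + 16 + 19 + 9 + 19 + 8 + 7 + 15 + 8) / 11 = 144 / 11 = 13.0909
UCL = c̄ + 3√c̄ = 13.0909 + 3 × √13.0909 = 13.0909 + 3 × 3.6181 = 23.9453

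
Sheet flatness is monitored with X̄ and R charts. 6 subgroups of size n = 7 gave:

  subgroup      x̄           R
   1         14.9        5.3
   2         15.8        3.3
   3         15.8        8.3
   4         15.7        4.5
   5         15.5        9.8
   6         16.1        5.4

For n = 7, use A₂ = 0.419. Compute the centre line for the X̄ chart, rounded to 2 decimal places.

15.63

X̄̄ = (14.9 + 15.8 + 15.8 + 15.7 + 15.5 + 16.1) / 6 = 93.8000 / 6 = 15.6333
CL = X̄̄ = 15.6333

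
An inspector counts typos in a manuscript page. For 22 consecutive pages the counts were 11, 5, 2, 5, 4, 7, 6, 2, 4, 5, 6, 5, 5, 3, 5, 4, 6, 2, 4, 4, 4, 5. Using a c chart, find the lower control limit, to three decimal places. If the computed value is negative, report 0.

c̄ = (11 + 5 + 2 + 5 + 4 + 7 + 6 + 2 + 4 + 5 + 6 + 5 + 5 + 3 + 5 + 4 + 6 + 2 + 4 + 4 + 4 + 5) / 22 = 104 / 22 = 4.7273
LCL = c̄ − 3√c̄ = 4.7273 − 3 × 2.1742 = -1.7954 → 0 (cannot be negative)

0.000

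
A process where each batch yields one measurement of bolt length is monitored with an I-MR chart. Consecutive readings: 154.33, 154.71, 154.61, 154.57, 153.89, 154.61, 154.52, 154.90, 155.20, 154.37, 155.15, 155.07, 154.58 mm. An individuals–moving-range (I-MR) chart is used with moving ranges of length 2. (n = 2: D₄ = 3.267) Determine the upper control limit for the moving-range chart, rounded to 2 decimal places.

1.33

Moving ranges: 0.38, 0.10, 0.04, 0.68, 0.72, 0.09, 0.38, 0.30, 0.83, 0.78, 0.08, 0.49; M̄R̄ = 4.8700 / 12 = 0.4058
UCL_MR = D₄·M̄R̄ = 3.267 × 0.4058 = 1.3259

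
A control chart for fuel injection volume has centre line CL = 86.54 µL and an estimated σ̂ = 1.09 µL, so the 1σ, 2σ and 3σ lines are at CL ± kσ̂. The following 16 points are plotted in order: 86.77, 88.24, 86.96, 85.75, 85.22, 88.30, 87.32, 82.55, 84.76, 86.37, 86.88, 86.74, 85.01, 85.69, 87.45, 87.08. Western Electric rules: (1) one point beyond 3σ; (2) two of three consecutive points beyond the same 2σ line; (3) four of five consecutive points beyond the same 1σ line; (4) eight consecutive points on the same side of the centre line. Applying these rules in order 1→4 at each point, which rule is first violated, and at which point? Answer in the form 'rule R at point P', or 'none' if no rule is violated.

rule 1 at point 8

Zone of each point (C = within 1σ̂, B = 1σ̂–2σ̂, A = 2σ̂–3σ̂, * = beyond 3σ̂; sign = side of CL): 1:+C, 2:+B, 3:+C, 4:-C, 5:-B, 6:+B, 7:+C, 8:-*, 9:-B, 10:-C, 11:+C, 12:+C, 13:-B, 14:-C, 15:+C, 16:+C
Rule 1 (one point beyond the 3σ limits) is satisfied at point 8.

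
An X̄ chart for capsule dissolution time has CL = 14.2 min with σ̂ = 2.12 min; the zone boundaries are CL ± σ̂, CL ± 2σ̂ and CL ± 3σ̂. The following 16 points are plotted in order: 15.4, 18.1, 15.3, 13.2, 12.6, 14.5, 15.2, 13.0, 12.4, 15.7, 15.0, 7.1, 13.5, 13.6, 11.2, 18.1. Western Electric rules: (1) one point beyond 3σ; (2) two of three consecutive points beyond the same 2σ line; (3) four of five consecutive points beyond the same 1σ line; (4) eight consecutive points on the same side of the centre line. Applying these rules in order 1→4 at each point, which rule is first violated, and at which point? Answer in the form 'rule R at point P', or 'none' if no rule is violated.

rule 1 at point 12

Zone of each point (C = within 1σ̂, B = 1σ̂–2σ̂, A = 2σ̂–3σ̂, * = beyond 3σ̂; sign = side of CL): 1:+C, 2:+B, 3:+C, 4:-C, 5:-C, 6:+C, 7:+C, 8:-C, 9:-C, 10:+C, 11:+C, 12:-*, 13:-C, 14:-C, 15:-B, 16:+B
Rule 1 (one point beyond the 3σ limits) is satisfied at point 12.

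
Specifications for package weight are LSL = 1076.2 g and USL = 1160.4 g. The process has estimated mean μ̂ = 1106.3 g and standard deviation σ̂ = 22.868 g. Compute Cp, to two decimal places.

0.61

Cp = (USL − LSL) / (6σ̂) = (1160.4 − 1076.2) / (6 × 22.868) = 84.2000 / 137.2080 = 0.6137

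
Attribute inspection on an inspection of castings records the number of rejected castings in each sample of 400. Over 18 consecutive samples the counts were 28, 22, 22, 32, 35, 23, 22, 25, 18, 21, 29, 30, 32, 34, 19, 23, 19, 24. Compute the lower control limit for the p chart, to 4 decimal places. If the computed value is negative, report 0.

p̄ = Σdᵢ / (k·n) = 458 / (18 × 400) = 0.06361
LCL = p̄ − 3·√(p̄(1−p̄)/n) = 0.06361 − 3 × 0.01220 = 0.02700

0.0270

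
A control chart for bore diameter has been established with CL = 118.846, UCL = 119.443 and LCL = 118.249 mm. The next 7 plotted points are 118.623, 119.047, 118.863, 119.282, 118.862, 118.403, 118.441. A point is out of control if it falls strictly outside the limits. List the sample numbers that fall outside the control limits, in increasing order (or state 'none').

All 7 points lie within [118.249, 119.443].

none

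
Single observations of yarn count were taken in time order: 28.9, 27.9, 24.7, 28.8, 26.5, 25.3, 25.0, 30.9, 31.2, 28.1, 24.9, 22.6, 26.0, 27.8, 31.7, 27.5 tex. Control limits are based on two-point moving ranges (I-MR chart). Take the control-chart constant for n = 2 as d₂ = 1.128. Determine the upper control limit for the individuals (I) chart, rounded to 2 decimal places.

X̄ = (28.9 + 27.9 + 24.7 + 28.8 + 26.5 + 25.3 + 25.0 + 30.9 + 31.2 + 28.1 + 24.9 + 22.6 + 26.0 + 27.8 + 31.7 + 27.5) / 16 = 27.3625
Moving ranges: 1.0, 3.2, 4.1, 2.3, 1.2, 0.3, 5.9, 0.3, 3.1, 3.2, 2.3, 3.4, 1.8, 3.9, 4.2; M̄R̄ = 40.2000 / 15 = 2.6800
UCL = X̄ + 3·M̄R̄/d₂ = 27.3625 + 3 × 2.6800 / 1.128 = 34.4902

34.49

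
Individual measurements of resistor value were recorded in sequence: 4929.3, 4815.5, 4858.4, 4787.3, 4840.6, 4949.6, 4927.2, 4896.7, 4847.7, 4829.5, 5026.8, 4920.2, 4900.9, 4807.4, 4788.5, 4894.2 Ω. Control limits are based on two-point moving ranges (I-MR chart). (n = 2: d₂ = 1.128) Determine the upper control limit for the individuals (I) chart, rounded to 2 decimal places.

X̄ = (4929.3 + 4815.5 + 4858.4 + 4787.3 + 4840.6 + 4949.6 + 4927.2 + 4896.7 + 4847.7 + 4829.5 + 5026.8 + 4920.2 + 4900.9 + 4807.4 + 4788.5 + 4894.2) / 16 = 4876.2375
Moving ranges: 113.8, 42.9, 71.1, 53.3, 109.0, 22.4, 30.5, 49.0, 18.2, 197.3, 106.6, 19.3, 93.5, 18.9, 105.7; M̄R̄ = 1051.5000 / 15 = 70.1000
UCL = X̄ + 3·M̄R̄/d₂ = 4876.2375 + 3 × 70.1000 / 1.128 = 5062.6737

5062.67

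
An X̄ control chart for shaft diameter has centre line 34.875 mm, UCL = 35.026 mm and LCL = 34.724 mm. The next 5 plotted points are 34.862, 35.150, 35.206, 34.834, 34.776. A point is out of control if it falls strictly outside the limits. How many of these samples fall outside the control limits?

2

Compare each point to [34.724, 35.026]: sample 2 = 35.150 > UCL; sample 3 = 35.206 > UCL.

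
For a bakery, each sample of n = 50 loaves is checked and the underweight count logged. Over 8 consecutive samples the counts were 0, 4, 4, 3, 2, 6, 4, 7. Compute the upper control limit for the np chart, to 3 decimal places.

p̄ = Σdᵢ / (k·n) = 30 / (8 × 50) = 0.07500
UCL = np̄ + 3·√(np̄(1−p̄)) = 3.7500 + 3 × √(3.7500×0.92500) = 3.7500 + 3 × 1.8625 = 9.3374

9.337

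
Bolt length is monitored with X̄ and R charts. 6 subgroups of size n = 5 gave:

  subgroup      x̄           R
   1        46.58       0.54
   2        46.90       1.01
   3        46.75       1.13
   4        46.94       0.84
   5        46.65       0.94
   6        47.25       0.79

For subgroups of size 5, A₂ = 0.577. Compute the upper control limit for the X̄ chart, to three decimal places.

X̄̄ = (46.58 + 46.90 + 46.75 + 46.94 + 46.65 + 47.25) / 6 = 281.0700 / 6 = 46.8450
R̄ = (0.54 + 1.01 + 1.13 + 0.84 + 0.94 + 0.79) / 6 = 5.2500 / 6 = 0.8750
UCL = X̄̄ + A₂·R̄ = 46.8450 + 0.577 × 0.8750 = 47.3499

47.350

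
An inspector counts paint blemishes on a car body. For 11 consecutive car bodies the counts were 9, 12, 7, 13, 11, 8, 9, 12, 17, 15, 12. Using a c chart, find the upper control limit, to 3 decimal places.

c̄ = (9 + 12 + 7 + 13 + 11 + 8 + 9 + 12 + 17 + 15 + 12) / 11 = 125 / 11 = 11.3636
UCL = c̄ + 3√c̄ = 11.3636 + 3 × √11.3636 = 11.3636 + 3 × 3.3710 = 21.4766

21.477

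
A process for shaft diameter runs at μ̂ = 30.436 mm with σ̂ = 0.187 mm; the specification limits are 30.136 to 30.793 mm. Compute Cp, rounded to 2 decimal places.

0.59

Cp = (USL − LSL) / (6σ̂) = (30.793 − 30.136) / (6 × 0.187) = 0.6570 / 1.1220 = 0.5856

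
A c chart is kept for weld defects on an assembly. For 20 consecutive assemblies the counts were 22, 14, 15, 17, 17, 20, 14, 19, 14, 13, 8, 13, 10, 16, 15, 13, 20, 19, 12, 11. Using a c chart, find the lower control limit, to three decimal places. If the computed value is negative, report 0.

c̄ = (22 + 14 + 15 + 17 + 17 + 20 + 14 + 19 + 14 + 13 + 8 + 13 + 10 + 16 + 15 + 13 + 20 + 19 + 12 + 11) / 20 = 302 / 20 = 15.1000
LCL = c̄ − 3√c̄ = 15.1000 − 3 × 3.8859 = 3.4424

3.442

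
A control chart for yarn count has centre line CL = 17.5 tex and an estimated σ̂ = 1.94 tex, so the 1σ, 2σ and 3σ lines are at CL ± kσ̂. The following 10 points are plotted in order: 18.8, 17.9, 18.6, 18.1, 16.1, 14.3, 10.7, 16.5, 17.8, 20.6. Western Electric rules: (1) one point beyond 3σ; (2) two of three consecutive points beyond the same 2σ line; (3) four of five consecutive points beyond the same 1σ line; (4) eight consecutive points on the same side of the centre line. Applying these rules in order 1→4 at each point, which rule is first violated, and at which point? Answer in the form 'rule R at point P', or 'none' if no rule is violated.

Zone of each point (C = within 1σ̂, B = 1σ̂–2σ̂, A = 2σ̂–3σ̂, * = beyond 3σ̂; sign = side of CL): 1:+C, 2:+C, 3:+C, 4:+C, 5:-C, 6:-B, 7:-*, 8:-C, 9:+C, 10:+B
Rule 1 (one point beyond the 3σ limits) is satisfied at point 7.

rule 1 at point 7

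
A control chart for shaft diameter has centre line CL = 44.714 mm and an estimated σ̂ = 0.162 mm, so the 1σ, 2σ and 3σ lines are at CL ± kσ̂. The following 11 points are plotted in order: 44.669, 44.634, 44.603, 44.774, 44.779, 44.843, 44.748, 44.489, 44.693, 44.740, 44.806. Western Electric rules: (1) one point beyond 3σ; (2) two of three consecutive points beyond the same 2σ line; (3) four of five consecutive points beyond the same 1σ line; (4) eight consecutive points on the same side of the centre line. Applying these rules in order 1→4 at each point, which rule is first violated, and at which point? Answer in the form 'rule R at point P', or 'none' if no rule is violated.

none

Zone of each point (C = within 1σ̂, B = 1σ̂–2σ̂, A = 2σ̂–3σ̂, * = beyond 3σ̂; sign = side of CL): 1:-C, 2:-C, 3:-C, 4:+C, 5:+C, 6:+C, 7:+C, 8:-B, 9:-C, 10:+C, 11:+C
No rule fires across all 11 points.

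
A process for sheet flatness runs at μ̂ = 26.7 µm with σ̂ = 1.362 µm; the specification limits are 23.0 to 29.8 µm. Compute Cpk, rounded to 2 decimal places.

Cpu = (USL − μ̂) / (3σ̂) = (29.8 − 26.7) / (3 × 1.362) = 0.7587; Cpl = (μ̂ − LSL) / (3σ̂) = (26.7 − 23.0) / (3 × 1.362) = 0.9055; Cpk = min(Cpu, Cpl) = 0.7587

0.76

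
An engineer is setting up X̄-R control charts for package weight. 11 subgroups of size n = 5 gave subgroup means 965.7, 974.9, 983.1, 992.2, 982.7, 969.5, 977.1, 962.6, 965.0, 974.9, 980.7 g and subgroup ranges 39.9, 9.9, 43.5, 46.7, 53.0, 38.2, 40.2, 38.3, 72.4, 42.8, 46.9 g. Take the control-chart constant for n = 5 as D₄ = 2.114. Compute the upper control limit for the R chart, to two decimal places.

R̄ = (39.9 + 9.9 + 43.5 + 46.7 + 53.0 + 38.2 + 40.2 + 38.3 + 72.4 + 42.8 + 46.9) / 11 = 471.8000 / 11 = 42.8909
UCL_R = D₄·R̄ = 2.114 × 42.8909 = 90.6714

90.67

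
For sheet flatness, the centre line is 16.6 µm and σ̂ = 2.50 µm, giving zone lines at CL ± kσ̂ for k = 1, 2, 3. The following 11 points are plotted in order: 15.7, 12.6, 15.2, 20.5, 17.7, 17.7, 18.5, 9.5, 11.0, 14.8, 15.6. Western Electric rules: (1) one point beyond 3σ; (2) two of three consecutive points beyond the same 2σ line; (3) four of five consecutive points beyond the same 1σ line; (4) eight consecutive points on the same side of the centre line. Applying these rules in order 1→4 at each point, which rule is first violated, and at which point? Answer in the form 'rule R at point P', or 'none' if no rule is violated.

Zone of each point (C = within 1σ̂, B = 1σ̂–2σ̂, A = 2σ̂–3σ̂, * = beyond 3σ̂; sign = side of CL): 1:-C, 2:-B, 3:-C, 4:+B, 5:+C, 6:+C, 7:+C, 8:-A, 9:-A, 10:-C, 11:-C
Rule 2 (two of three consecutive points beyond the same 2σ limit) is satisfied at point 9.

rule 2 at point 9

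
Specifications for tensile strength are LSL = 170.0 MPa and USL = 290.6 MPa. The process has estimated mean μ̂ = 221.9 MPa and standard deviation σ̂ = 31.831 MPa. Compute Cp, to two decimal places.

Cp = (USL − LSL) / (6σ̂) = (290.6 − 170.0) / (6 × 31.831) = 120.6000 / 190.9860 = 0.6315

0.63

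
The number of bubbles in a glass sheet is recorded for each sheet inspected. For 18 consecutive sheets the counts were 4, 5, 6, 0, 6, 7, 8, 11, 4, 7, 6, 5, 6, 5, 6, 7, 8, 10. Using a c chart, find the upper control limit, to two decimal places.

c̄ = (4 + 5 + 6 + 0 + 6 + 7 + 8 + 11 + 4 + 7 + 6 + 5 + 6 + 5 + 6 + 7 + 8 + 10) / 18 = 111 / 18 = 6.1667
UCL = c̄ + 3√c̄ = 6.1667 + 3 × √6.1667 = 6.1667 + 3 × 2.4833 = 13.6165

13.62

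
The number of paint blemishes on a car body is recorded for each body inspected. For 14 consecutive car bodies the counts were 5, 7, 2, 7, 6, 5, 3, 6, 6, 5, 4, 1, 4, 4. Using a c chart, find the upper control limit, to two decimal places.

11.11

c̄ = (5 + 7 + 2 + 7 + 6 + 5 + 3 + 6 + 6 + 5 + 4 + 1 + 4 + 4) / 14 = 65 / 14 = 4.6429
UCL = c̄ + 3√c̄ = 4.6429 + 3 × √4.6429 = 4.6429 + 3 × 2.1547 = 11.1070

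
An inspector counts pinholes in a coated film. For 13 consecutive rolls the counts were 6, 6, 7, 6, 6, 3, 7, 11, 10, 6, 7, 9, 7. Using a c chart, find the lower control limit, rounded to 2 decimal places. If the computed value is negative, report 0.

c̄ = (6 + 6 + 7 + 6 + 6 + 3 + 7 + 11 + 10 + 6 + 7 + 9 + 7) / 13 = 91 / 13 = 7.0000
LCL = c̄ − 3√c̄ = 7.0000 − 3 × 2.6458 = -0.9373 → 0 (cannot be negative)

0.00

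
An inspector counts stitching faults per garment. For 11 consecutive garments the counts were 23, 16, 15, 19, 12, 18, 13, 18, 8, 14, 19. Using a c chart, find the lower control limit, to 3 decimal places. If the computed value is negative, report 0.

c̄ = (23 + 16 + 15 + 19 + 12 + 18 + 13 + 18 + 8 + 14 + 19) / 11 = 175 / 11 = 15.9091
LCL = c̄ − 3√c̄ = 15.9091 − 3 × 3.9886 = 3.9432

3.943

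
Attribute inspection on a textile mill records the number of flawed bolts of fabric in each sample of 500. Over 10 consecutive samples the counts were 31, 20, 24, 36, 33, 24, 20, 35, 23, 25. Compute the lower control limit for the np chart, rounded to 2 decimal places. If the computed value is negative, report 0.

11.91

p̄ = Σdᵢ / (k·n) = 271 / (10 × 500) = 0.05420
LCL = np̄ − 3·√(np̄(1−p̄)) = 27.1000 − 3 × 5.0627 = 11.9118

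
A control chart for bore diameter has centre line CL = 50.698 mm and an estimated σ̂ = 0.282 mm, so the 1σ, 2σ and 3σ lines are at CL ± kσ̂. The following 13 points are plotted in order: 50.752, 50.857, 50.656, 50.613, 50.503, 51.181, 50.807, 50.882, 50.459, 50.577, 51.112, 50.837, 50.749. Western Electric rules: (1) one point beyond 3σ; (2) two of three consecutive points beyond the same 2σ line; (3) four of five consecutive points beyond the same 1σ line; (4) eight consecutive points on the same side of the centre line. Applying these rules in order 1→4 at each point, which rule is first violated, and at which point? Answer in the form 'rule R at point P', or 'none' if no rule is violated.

Zone of each point (C = within 1σ̂, B = 1σ̂–2σ̂, A = 2σ̂–3σ̂, * = beyond 3σ̂; sign = side of CL): 1:+C, 2:+C, 3:-C, 4:-C, 5:-C, 6:+B, 7:+C, 8:+C, 9:-C, 10:-C, 11:+B, 12:+C, 13:+C
No rule fires across all 13 points.

none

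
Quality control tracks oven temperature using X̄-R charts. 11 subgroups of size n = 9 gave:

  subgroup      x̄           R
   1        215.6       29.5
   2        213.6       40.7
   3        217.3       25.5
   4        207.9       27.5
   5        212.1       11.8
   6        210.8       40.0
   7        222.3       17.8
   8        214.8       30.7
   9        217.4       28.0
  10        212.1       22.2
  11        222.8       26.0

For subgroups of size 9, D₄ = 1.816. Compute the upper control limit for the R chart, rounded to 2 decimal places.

49.48

R̄ = (29.5 + 40.7 + 25.5 + 27.5 + 11.8 + 40.0 + 17.8 + 30.7 + 28.0 + 22.2 + 26.0) / 11 = 299.7000 / 11 = 27.2455
UCL_R = D₄·R̄ = 1.816 × 27.2455 = 49.4777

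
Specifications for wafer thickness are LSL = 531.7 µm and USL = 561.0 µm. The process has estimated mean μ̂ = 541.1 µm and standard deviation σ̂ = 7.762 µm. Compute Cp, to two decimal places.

Cp = (USL − LSL) / (6σ̂) = (561.0 − 531.7) / (6 × 7.762) = 29.3000 / 46.5720 = 0.6291

0.63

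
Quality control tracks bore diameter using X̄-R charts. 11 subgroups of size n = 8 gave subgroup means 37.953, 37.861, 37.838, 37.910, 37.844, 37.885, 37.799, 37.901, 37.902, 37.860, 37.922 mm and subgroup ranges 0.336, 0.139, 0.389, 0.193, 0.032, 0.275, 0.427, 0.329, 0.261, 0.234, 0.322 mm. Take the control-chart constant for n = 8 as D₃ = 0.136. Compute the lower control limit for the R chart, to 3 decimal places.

0.036

R̄ = (0.336 + 0.139 + 0.389 + 0.193 + 0.032 + 0.275 + 0.427 + 0.329 + 0.261 + 0.234 + 0.322) / 11 = 2.9370 / 11 = 0.2670
LCL_R = D₃·R̄ = 0.136 × 0.2670 = 0.0363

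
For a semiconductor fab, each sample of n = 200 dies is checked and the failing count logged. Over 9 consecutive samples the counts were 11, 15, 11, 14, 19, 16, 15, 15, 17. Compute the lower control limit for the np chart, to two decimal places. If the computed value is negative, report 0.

p̄ = Σdᵢ / (k·n) = 133 / (9 × 200) = 0.07389
LCL = np̄ − 3·√(np̄(1−p̄)) = 14.7778 − 3 × 3.6994 = 3.6795

3.68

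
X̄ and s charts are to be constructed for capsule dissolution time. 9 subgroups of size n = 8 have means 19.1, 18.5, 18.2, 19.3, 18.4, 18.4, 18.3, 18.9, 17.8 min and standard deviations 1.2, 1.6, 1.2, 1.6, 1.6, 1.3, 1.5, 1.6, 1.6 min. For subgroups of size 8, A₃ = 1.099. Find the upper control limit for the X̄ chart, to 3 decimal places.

X̄̄ = (19.1 + 18.5 + 18.2 + 19.3 + 18.4 + 18.4 + 18.3 + 18.9 + 17.8) / 9 = 18.5444
s̄ = (1.2 + 1.6 + 1.2 + 1.6 + 1.6 + 1.3 + 1.5 + 1.6 + 1.6) / 9 = 1.4667
UCL = X̄̄ + A₃·s̄ = 18.5444 + 1.099 × 1.4667 = 20.1563

20.156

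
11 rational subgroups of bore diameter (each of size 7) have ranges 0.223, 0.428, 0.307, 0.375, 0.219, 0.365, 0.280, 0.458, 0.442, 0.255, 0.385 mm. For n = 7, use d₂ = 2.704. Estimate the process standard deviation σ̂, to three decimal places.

R̄ = (0.223 + 0.428 + 0.307 + 0.375 + 0.219 + 0.365 + 0.280 + 0.458 + 0.442 + 0.255 + 0.385) / 11 = 0.3397
σ̂ = R̄ / d₂ = 0.3397 / 2.704 = 0.1256

0.126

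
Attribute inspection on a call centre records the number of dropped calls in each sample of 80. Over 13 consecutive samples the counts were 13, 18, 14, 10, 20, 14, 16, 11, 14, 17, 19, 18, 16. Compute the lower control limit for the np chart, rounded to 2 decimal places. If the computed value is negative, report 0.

4.81

p̄ = Σdᵢ / (k·n) = 200 / (13 × 80) = 0.19231
LCL = np̄ − 3·√(np̄(1−p̄)) = 15.3846 − 3 × 3.5251 = 4.8094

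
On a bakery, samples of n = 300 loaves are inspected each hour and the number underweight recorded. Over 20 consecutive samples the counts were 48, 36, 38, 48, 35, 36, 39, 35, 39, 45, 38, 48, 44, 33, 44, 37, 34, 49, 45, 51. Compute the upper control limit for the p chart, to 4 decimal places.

p̄ = Σdᵢ / (k·n) = 822 / (20 × 300) = 0.13700
UCL = p̄ + 3·√(p̄(1−p̄)/n) = 0.13700 + 3 × √(0.13700×0.86300/300) = 0.13700 + 3 × 0.01985 = 0.19656

0.1966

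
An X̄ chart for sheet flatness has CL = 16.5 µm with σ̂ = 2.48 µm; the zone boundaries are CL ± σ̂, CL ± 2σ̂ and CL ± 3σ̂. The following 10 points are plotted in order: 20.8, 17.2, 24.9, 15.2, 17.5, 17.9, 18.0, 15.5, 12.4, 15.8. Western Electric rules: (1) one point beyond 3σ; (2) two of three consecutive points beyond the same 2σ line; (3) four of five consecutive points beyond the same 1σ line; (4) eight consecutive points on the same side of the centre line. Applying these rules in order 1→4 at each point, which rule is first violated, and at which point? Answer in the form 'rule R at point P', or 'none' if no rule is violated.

Zone of each point (C = within 1σ̂, B = 1σ̂–2σ̂, A = 2σ̂–3σ̂, * = beyond 3σ̂; sign = side of CL): 1:+B, 2:+C, 3:+*, 4:-C, 5:+C, 6:+C, 7:+C, 8:-C, 9:-B, 10:-C
Rule 1 (one point beyond the 3σ limits) is satisfied at point 3.

rule 1 at point 3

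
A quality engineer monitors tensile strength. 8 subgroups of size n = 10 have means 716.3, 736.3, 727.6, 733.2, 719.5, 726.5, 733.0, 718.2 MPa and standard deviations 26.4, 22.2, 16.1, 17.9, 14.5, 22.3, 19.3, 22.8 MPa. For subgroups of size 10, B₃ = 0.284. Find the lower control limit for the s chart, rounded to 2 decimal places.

s̄ = (26.4 + 22.2 + 16.1 + 17.9 + 14.5 + 22.3 + 19.3 + 22.8) / 8 = 20.1875
LCL_s = B₃·s̄ = 0.284 × 20.1875 = 5.7332

5.73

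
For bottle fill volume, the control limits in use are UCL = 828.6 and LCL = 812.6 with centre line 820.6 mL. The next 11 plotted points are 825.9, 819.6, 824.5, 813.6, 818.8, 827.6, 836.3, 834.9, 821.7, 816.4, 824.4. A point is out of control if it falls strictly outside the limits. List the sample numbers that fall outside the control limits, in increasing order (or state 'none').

Compare each point to [812.6, 828.6]: sample 7 = 836.3 > UCL; sample 8 = 834.9 > UCL.

7, 8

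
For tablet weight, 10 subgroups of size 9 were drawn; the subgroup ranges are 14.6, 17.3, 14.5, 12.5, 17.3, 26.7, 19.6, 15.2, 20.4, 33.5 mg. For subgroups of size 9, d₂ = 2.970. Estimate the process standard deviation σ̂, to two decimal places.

R̄ = (14.6 + 17.3 + 14.5 + 12.5 + 17.3 + 26.7 + 19.6 + 15.2 + 20.4 + 33.5) / 10 = 19.1600
σ̂ = R̄ / d₂ = 19.1600 / 2.970 = 6.4512

6.45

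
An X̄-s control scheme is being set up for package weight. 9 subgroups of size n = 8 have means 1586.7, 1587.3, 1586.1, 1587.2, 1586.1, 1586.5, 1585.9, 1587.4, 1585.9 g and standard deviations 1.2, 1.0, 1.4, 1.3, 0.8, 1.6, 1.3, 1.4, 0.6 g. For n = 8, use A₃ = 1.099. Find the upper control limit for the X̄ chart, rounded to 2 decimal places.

X̄̄ = (1586.7 + 1587.3 + 1586.1 + 1587.2 + 1586.1 + 1586.5 + 1585.9 + 1587.4 + 1585.9) / 9 = 1586.5667
s̄ = (1.2 + 1.0 + 1.4 + 1.3 + 0.8 + 1.6 + 1.3 + 1.4 + 0.6) / 9 = 1.1778
UCL = X̄̄ + A₃·s̄ = 1586.5667 + 1.099 × 1.1778 = 1587.8610

1587.86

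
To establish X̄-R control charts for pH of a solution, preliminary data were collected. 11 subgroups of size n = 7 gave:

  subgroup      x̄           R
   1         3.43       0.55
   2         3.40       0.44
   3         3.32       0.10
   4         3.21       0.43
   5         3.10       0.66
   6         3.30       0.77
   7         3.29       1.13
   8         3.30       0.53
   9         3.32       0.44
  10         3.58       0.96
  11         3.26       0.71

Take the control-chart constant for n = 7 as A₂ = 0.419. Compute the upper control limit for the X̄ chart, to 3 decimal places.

3.575

X̄̄ = (3.43 + 3.40 + 3.32 + 3.21 + 3.10 + 3.30 + 3.29 + 3.30 + 3.32 + 3.58 + 3.26) / 11 = 36.5100 / 11 = 3.3191
R̄ = (0.55 + 0.44 + 0.10 + 0.43 + 0.66 + 0.77 + 1.13 + 0.53 + 0.44 + 0.96 + 0.71) / 11 = 6.7200 / 11 = 0.6109
UCL = X̄̄ + A₂·R̄ = 3.3191 + 0.419 × 0.6109 = 3.5751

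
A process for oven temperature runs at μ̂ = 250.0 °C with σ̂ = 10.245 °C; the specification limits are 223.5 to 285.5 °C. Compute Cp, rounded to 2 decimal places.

1.01

Cp = (USL − LSL) / (6σ̂) = (285.5 − 223.5) / (6 × 10.245) = 62.0000 / 61.4700 = 1.0086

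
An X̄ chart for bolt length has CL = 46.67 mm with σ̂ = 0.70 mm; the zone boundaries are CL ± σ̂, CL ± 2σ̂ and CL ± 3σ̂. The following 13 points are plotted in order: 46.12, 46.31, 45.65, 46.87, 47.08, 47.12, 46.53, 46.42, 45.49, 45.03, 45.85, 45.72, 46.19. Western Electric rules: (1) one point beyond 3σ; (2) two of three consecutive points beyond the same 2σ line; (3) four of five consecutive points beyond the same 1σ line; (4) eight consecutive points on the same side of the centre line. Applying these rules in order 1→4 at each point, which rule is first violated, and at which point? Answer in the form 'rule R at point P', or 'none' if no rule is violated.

rule 3 at point 12

Zone of each point (C = within 1σ̂, B = 1σ̂–2σ̂, A = 2σ̂–3σ̂, * = beyond 3σ̂; sign = side of CL): 1:-C, 2:-C, 3:-B, 4:+C, 5:+C, 6:+C, 7:-C, 8:-C, 9:-B, 10:-A, 11:-B, 12:-B, 13:-C
Rule 3 (four of five consecutive points beyond the same 1σ limit) is satisfied at point 12.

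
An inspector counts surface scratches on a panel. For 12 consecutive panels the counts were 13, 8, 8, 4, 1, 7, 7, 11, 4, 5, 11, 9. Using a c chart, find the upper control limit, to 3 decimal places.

c̄ = (13 + 8 + 8 + 4 + 1 + 7 + 7 + 11 + 4 + 5 + 11 + 9) / 12 = 88 / 12 = 7.3333
UCL = c̄ + 3√c̄ = 7.3333 + 3 × √7.3333 = 7.3333 + 3 × 2.7080 = 15.4574

15.457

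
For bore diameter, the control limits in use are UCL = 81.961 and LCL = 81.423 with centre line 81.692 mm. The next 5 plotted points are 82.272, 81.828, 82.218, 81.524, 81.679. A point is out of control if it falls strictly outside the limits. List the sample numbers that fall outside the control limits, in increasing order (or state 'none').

Compare each point to [81.423, 81.961]: sample 1 = 82.272 > UCL; sample 3 = 82.218 > UCL.

1, 3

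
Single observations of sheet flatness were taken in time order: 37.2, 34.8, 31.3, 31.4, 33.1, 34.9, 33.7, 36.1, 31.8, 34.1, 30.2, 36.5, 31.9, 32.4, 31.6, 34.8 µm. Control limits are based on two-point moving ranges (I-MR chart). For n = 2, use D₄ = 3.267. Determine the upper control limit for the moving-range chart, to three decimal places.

8.494

Moving ranges: 2.4, 3.5, 0.1, 1.7, 1.8, 1.2, 2.4, 4.3, 2.3, 3.9, 6.3, 4.6, 0.5, 0.8, 3.2; M̄R̄ = 39.0000 / 15 = 2.6000
UCL_MR = D₄·M̄R̄ = 3.267 × 2.6000 = 8.4942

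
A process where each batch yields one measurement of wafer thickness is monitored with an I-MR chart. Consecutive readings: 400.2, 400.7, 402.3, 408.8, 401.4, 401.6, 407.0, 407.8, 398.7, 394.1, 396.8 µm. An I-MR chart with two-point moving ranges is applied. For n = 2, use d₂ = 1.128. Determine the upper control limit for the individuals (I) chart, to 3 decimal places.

412.083

X̄ = (400.2 + 400.7 + 402.3 + 408.8 + 401.4 + 401.6 + 407.0 + 407.8 + 398.7 + 394.1 + 396.8) / 11 = 401.7636
Moving ranges: 0.5, 1.6, 6.5, 7.4, 0.2, 5.4, 0.8, 9.1, 4.6, 2.7; M̄R̄ = 38.8000 / 10 = 3.8800
UCL = X̄ + 3·M̄R̄/d₂ = 401.7636 + 3 × 3.8800 / 1.128 = 412.0828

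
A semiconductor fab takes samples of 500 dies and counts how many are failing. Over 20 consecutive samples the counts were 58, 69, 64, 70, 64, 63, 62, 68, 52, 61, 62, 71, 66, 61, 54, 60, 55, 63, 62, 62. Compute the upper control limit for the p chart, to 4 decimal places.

0.1690

p̄ = Σdᵢ / (k·n) = 1247 / (20 × 500) = 0.12470
UCL = p̄ + 3·√(p̄(1−p̄)/n) = 0.12470 + 3 × √(0.12470×0.87530/500) = 0.12470 + 3 × 0.01477 = 0.16902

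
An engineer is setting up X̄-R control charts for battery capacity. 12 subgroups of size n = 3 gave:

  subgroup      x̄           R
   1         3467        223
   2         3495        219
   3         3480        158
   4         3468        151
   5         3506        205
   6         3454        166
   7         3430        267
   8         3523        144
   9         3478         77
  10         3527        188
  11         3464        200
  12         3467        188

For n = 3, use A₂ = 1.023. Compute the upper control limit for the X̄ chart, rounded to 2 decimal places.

X̄̄ = (3467 + 3495 + 3480 + 3468 + 3506 + 3454 + 3430 + 3523 + 3478 + 3527 + 3464 + 3467) / 12 = 41759.0000 / 12 = 3479.9167
R̄ = (223 + 219 + 158 + 151 + 205 + 166 + 267 + 144 + 77 + 188 + 200 + 188) / 12 = 2186.0000 / 12 = 182.1667
UCL = X̄̄ + A₂·R̄ = 3479.9167 + 1.023 × 182.1667 = 3666.2732

3666.27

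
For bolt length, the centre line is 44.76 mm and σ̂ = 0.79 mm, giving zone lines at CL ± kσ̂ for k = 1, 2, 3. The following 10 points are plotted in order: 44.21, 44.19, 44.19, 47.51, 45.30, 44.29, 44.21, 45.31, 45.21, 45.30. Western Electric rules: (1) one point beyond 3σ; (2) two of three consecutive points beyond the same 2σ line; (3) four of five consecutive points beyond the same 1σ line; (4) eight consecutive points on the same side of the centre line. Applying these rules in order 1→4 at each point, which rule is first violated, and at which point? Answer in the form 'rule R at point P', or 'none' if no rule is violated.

rule 1 at point 4

Zone of each point (C = within 1σ̂, B = 1σ̂–2σ̂, A = 2σ̂–3σ̂, * = beyond 3σ̂; sign = side of CL): 1:-C, 2:-C, 3:-C, 4:+*, 5:+C, 6:-C, 7:-C, 8:+C, 9:+C, 10:+C
Rule 1 (one point beyond the 3σ limits) is satisfied at point 4.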